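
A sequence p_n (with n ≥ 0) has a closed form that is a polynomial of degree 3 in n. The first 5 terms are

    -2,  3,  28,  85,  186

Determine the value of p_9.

1771

1st diffs: 5, 25, 57, 101.
2nd diffs: 20, 32, 44.
3rd diffs: 12, 12 (constant).
So p_n = 2n^3 + 4n^2 - n - 2.
Evaluating at n = 9 gives p_9 = 1771.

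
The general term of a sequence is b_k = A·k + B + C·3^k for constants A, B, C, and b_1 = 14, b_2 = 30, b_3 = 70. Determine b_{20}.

Plug in k = 1, 2, 3: A + B + 3C = 14; 2A + B + 9C = 30; 3A + B + 27C = 70.
Subtracting the first from the second: A + 6C = 16.
Subtracting the second from the third: A + 18C = 40.
Solving: C = 2, A = 4, then B = 4.
Therefore b_{20} = 80 + 4 + 2·3486784401 = 6973568886.

6973568886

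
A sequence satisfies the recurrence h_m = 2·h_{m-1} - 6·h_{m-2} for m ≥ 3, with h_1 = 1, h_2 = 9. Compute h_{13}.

172992

Compute successive terms:
h_3 = 12;  h_4 = -30;  h_5 = -132;  …;  h_{10} = -10992;  h_{11} = -20544;  h_{12} = 24864;  h_{13} = 172992.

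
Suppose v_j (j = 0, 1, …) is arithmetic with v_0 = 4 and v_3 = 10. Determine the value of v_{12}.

Common difference d = (10 - 4) / (3 - 0) = 2.
v_j = 4 + (j - 0)·2.
v_{12} = 4 + 12·2 = 28.

28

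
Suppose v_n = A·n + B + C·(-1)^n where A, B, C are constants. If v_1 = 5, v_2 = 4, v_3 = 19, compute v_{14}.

Write the equations: A + B - C = 5; 2A + B + C = 4; 3A + B - C = 19.
Subtracting the first from the second: A + 2C = -1.
Subtracting the second from the third: A - 2C = 15.
Solving: C = -4, A = 7, then B = -6.
Therefore v_{14} = 98 + (-6) + (-4)·1 = 88.

88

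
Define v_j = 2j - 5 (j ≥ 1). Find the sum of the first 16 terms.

192

Over j = 1..16: Σj = 136.
Total = (2)·136 + (-5)·16 = 192.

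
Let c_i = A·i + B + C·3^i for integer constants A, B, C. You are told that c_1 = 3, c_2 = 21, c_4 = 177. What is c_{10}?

Plug in i = 1, 2, 4: A + B + 3C = 3; 2A + B + 9C = 21; 4A + B + 81C = 177.
Subtracting the first from the second: A + 6C = 18.
Subtracting the second from the third: 2A + 72C = 156.
Solving: C = 2, A = 6, then B = -9.
So c_i = 6·i + (-9) + 2·3^i; at i=10 this is 118149.

118149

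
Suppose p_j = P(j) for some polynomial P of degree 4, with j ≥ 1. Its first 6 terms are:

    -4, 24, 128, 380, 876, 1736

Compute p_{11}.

17376

1st diffs: 28, 104, 252, 496, 860.
2nd diffs: 76, 148, 244, 364.
3rd diffs: 72, 96, 120.
4th diffs: 24, 24 (constant).
Newton forward-difference form: p_j = -4 + 28·C(j-1,1) + 76·C(j-1,2) + 72·C(j-1,3) + 24·C(j-1,4).
At j = 11: j-1 = 10, so p_{11} = -4 + 280 + 3420 + 8640 + 5040 = 17376.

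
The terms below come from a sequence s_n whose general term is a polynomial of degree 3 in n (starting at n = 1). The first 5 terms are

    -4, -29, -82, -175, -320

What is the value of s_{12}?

1st diffs: -25, -53, -93, -145.
2nd diffs: -28, -40, -52.
3rd diffs: -12, -12 (constant).
Newton forward-difference form: s_n = -4 + (-25)·C(n-1,1) + (-28)·C(n-1,2) + (-12)·C(n-1,3).
At n = 12: n-1 = 11, so s_{12} = -4 - 275 - 1540 - 1980 = -3799.

-3799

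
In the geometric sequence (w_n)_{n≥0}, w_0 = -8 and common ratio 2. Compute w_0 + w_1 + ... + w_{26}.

-1073741816

w_n = (-8)·2^(n-0).
S = (-8)·(2^27 - 1)/(2 - 1) = (-8)·(134217728 - 1)/(1) = -1073741816.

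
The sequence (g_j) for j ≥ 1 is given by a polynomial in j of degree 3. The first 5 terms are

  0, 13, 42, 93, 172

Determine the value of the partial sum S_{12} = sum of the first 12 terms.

1st diffs: 13, 29, 51, 79.
2nd diffs: 16, 22, 28.
3rd diffs: 6, 6 (constant).
Newton forward-difference form: g_j = 13·C(j-1,1) + 16·C(j-1,2) + 6·C(j-1,3).
Continuing: …, 285, 438, 637, 888, …, g_{12} = 2013.
Summing j = 1..12 (12 terms) gives 7348.

7348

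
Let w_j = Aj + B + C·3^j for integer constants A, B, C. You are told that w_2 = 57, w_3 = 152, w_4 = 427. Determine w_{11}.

885792

At j = 2, 3, 4: 2A + B + 9C = 57; 3A + B + 27C = 152; 4A + B + 81C = 427.
Subtracting the first from the second: A + 18C = 95.
Subtracting the second from the third: A + 54C = 275.
Solving: C = 5, A = 5, then B = 2.
Hence w_{11} = 5·11 + 2 + 5·177147 = 885792.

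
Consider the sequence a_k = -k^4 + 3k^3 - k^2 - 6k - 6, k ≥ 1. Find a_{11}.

a_{11} = -1·11^4 + 3·11^3 - 1·11^2 - 6·11 - 6 = -10841.

-10841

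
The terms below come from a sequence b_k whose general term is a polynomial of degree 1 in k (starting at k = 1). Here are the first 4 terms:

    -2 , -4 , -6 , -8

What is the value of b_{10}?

1st diffs: -2, -2, -2 (constant).
So b_k = -2k.
Evaluating at k = 10 gives b_{10} = -20.

-20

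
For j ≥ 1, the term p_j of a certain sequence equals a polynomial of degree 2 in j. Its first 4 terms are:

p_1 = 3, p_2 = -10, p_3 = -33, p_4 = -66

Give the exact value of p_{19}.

1st diffs: -13, -23, -33.
2nd diffs: -10, -10 (constant).
So p_j = -5j^2 + 2j + 6.
Evaluating at j = 19 gives p_{19} = -1761.

-1761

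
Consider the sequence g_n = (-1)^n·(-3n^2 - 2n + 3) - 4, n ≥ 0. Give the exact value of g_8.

-209

(-1)^8 = 1; -3n^2 - 2n + 3 at n=8 is -205; so g_8 = -209.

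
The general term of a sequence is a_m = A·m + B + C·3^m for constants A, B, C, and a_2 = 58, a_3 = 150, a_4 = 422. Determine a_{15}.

At m = 2, 3, 4: 2A + B + 9C = 58; 3A + B + 27C = 150; 4A + B + 81C = 422.
Subtracting the first from the second: A + 18C = 92.
Subtracting the second from the third: A + 54C = 272.
Solving: C = 5, A = 2, then B = 9.
Hence a_{15} = 2·15 + 9 + 5·14348907 = 71744574.

71744574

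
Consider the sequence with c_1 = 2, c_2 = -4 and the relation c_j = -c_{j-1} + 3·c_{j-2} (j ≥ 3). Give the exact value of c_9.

1450

Compute successive terms:
c_3 = 10  c_4 = -22  c_5 = 52  c_6 = -118  c_7 = 274  c_8 = -628  c_9 = 1450.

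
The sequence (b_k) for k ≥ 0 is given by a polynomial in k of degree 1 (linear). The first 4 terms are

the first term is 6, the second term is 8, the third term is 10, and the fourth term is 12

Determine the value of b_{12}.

1st diffs: 2, 2, 2 (constant).
So b_k = 2k + 6.
Evaluating at k = 12 gives b_{12} = 30.

30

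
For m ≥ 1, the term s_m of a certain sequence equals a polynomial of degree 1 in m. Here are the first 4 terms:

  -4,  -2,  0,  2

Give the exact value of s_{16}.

26

1st diffs: 2, 2, 2 (constant).
So s_m = 2m - 6.
Evaluating at m = 16 gives s_{16} = 26.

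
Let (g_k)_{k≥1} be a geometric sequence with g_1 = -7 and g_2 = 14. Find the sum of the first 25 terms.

Common ratio r = -2.
g_k = (-7)·(-2)^(k-1).
S = (-7)·((-2)^25 - 1)/(-2 - 1) = (-7)·(-33554432 - 1)/(-3) = -78293677.

-78293677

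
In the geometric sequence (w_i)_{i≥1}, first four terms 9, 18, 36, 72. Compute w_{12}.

Common ratio r = 2.
w_i = 9·2^(i-1).
w_{12} = 9·2^11 = 18432.

18432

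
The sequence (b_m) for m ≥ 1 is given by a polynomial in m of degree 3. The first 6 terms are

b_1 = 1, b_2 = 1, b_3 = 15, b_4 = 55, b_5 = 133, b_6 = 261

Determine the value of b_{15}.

1st diffs: 0, 14, 40, 78, 128.
2nd diffs: 14, 26, 38, 50.
3rd diffs: 12, 12, 12 (constant).
Newton forward-difference form: b_m = 1 + 14·C(m-1,2) + 12·C(m-1,3).
At m = 15: m-1 = 14, so b_{15} = 1 + 1274 + 4368 = 5643.

5643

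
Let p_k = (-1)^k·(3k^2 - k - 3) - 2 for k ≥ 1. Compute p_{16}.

747

(-1)^16 = 1; 3k^2 - k - 3 at k=16 is 749; so p_{16} = 747.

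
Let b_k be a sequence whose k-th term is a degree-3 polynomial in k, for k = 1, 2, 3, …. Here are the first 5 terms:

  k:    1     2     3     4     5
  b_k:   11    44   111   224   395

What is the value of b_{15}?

7935

1st diffs: 33, 67, 113, 171.
2nd diffs: 34, 46, 58.
3rd diffs: 12, 12 (constant).
So b_k = 2k^3 + 5k^2 + 4k.
Evaluating at k = 15 gives b_{15} = 7935.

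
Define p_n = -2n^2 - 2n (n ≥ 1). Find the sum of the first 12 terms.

Over n = 1..12: Σn = 78, Σn² = 650.
Total = (-2)·650 + (-2)·78 = -1456.

-1456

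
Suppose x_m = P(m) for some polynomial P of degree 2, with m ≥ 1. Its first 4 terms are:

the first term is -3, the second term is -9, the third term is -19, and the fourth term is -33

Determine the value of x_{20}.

-801

1st diffs: -6, -10, -14.
2nd diffs: -4, -4 (constant).
Newton forward-difference form: x_m = -3 + (-6)·C(m-1,1) + (-4)·C(m-1,2).
At m = 20: m-1 = 19, so x_{20} = -3 - 114 - 684 = -801.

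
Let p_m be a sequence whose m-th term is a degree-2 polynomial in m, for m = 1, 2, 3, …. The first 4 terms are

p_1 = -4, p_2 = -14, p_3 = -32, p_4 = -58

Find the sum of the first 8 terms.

1st diffs: -10, -18, -26.
2nd diffs: -8, -8 (constant).
So p_m = -4m^2 + 2m - 2.
Continuing: -92, -134, -184, -242.
Summing m = 1..8 (8 terms) gives -760.

-760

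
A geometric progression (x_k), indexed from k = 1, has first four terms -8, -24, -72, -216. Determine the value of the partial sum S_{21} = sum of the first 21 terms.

Common ratio r = 3.
x_k = (-8)·3^(k-1).
S = (-8)·(3^21 - 1)/(3 - 1) = (-8)·(10460353203 - 1)/(2) = -41841412808.

-41841412808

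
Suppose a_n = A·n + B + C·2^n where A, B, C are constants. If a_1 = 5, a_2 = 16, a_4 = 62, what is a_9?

Write the equations: A + B + 2C = 5; 2A + B + 4C = 16; 4A + B + 16C = 62.
Subtracting the first from the second: A + 2C = 11.
Subtracting the second from the third: 2A + 12C = 46.
Solving: C = 3, A = 5, then B = -6.
So a_n = 5·n + (-6) + 3·2^n; at n=9 this is 1575.

1575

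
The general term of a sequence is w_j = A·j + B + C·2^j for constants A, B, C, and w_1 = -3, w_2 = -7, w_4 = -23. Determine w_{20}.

-1048615

At j = 1, 2, 4: A + B + 2C = -3; 2A + B + 4C = -7; 4A + B + 16C = -23.
Subtracting the first from the second: A + 2C = -4.
Subtracting the second from the third: 2A + 12C = -16.
Solving: C = -1, A = -2, then B = 1.
Therefore w_{20} = -40 + 1 + (-1)·1048576 = -1048615.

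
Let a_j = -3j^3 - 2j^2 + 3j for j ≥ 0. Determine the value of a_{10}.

-3170

a_{10} = -3·10^3 - 2·10^2 + 3·10 = -3170.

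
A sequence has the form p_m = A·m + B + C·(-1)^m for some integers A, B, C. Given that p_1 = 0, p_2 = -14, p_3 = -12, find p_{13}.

-72

Write the equations: A + B - C = 0; 2A + B + C = -14; 3A + B - C = -12.
Subtracting the first from the second: A + 2C = -14.
Subtracting the second from the third: A - 2C = 2.
Solving: C = -4, A = -6, then B = 2.
Hence p_{13} = -6·13 + 2 + (-4)·(-1) = -72.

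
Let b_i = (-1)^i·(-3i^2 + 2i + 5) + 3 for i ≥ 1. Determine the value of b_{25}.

(-1)^25 = -1; -3i^2 + 2i + 5 at i=25 is -1820; so b_{25} = 1823.

1823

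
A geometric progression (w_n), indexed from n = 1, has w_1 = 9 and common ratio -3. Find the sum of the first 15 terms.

w_n = 9·(-3)^(n-1).
S = 9·((-3)^15 - 1)/(-3 - 1) = 9·(-14348907 - 1)/(-4) = 32285043.

32285043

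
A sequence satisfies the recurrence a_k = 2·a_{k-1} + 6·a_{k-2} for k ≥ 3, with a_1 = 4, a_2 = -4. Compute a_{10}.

55232

Iterate the recurrence:
a_3 = 16;  a_4 = 8;  a_5 = 112;  a_6 = 272;  a_7 = 1216;  a_8 = 4064;  a_9 = 15424;  a_{10} = 55232.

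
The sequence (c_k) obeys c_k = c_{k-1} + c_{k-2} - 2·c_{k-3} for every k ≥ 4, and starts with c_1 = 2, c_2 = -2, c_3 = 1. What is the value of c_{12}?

Iterate the recurrence:
c_4 = -5;  c_5 = 0;  c_6 = -7;  c_7 = 3;  c_8 = -4;  c_9 = 13;  c_{10} = 3;  c_{11} = 24;  c_{12} = 1.

1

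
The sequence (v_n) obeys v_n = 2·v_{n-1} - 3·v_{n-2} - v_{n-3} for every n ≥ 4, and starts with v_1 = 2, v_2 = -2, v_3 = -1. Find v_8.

-54

Applying the relation repeatedly:
v_4 = 2;  v_5 = 9;  v_6 = 13;  v_7 = -3;  v_8 = -54.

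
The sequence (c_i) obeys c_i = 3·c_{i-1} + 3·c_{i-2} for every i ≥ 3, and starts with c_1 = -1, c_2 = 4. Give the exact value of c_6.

549

Applying the relation repeatedly:
c_3 = 9  c_4 = 39  c_5 = 144  c_6 = 549.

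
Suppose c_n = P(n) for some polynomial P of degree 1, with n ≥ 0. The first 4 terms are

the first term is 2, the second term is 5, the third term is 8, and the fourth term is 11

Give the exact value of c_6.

20

1st diffs: 3, 3, 3 (constant).
So c_n = 3n + 2.
Evaluating at n = 6 gives c_6 = 20.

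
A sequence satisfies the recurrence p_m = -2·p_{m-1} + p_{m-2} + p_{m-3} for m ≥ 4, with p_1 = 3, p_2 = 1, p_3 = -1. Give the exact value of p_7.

Iterate the recurrence:
p_4 = 6  p_5 = -12  p_6 = 29  p_7 = -64.

-64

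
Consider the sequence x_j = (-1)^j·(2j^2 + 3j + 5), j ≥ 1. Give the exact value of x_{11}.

(-1)^11 = -1; 2j^2 + 3j + 5 at j=11 is 280; so x_{11} = -280.

-280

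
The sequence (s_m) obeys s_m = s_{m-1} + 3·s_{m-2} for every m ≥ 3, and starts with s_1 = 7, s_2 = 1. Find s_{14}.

Iterate the recurrence:
s_3 = 22  s_4 = 25  s_5 = 91  …  s_{11} = 11827  s_{12} = 27022  s_{13} = 62503  s_{14} = 143569.

143569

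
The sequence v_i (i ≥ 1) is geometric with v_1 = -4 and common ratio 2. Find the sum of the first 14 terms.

v_i = (-4)·2^(i-1).
S = (-4)·(2^14 - 1)/(2 - 1) = (-4)·(16384 - 1)/(1) = -65532.

-65532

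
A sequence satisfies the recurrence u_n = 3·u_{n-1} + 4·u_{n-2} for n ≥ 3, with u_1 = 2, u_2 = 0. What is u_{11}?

419432

Applying the relation repeatedly:
u_3 = 8  u_4 = 24  u_5 = 104  u_6 = 408  u_7 = 1640  u_8 = 6552  u_9 = 26216  u_{10} = 104856  u_{11} = 419432.
(Characteristic roots are 4 and -1.)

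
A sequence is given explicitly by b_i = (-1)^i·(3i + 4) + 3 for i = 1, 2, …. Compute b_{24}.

79

(-1)^24 = 1; 3i + 4 at i=24 is 76; so b_{24} = 79.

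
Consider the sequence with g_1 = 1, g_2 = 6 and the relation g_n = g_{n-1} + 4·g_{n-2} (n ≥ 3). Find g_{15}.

Compute successive terms:
g_3 = 10;  g_4 = 34;  g_5 = 74;  …;  g_{12} = 57250;  g_{13} = 146186;  g_{14} = 375186;  g_{15} = 959930.

959930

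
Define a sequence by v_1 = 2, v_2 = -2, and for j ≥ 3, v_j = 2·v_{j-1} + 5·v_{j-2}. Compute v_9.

v_3 = 6  v_4 = 2  v_5 = 34  v_6 = 78  v_7 = 326  v_8 = 1042  v_9 = 3714.

3714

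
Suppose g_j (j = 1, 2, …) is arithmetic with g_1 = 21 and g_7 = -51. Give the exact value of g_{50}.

Common difference d = (-51 - 21) / (7 - 1) = -12.
g_j = 21 + (j - 1)·(-12).
g_{50} = 21 + 49·(-12) = -567.

-567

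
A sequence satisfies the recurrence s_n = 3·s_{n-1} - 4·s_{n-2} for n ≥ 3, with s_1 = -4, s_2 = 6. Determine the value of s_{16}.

Iterate the recurrence:
s_3 = 34, s_4 = 78, s_5 = 98, …, s_{13} = 37346, s_{14} = 34926, s_{15} = -44606, s_{16} = -273522.

-273522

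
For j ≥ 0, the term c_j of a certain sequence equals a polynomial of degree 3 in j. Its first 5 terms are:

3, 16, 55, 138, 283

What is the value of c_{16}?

13411

1st diffs: 13, 39, 83, 145.
2nd diffs: 26, 44, 62.
3rd diffs: 18, 18 (constant).
Newton forward-difference form: c_j = 3 + 13·C(j,1) + 26·C(j,2) + 18·C(j,3).
At j = 16: j = 16, so c_{16} = 3 + 208 + 3120 + 10080 = 13411.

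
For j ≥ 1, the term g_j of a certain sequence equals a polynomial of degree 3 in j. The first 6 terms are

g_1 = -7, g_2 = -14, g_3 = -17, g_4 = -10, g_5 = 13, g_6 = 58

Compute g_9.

385

1st diffs: -7, -3, 7, 23, 45.
2nd diffs: 4, 10, 16, 22.
3rd diffs: 6, 6, 6 (constant).
So g_j = j^3 - 4j^2 - 2j - 2.
Evaluating at j = 9 gives g_9 = 385.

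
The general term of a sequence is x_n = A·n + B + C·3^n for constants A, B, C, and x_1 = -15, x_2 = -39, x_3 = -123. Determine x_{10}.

-295191

The three given values yield: A + B + 3C = -15; 2A + B + 9C = -39; 3A + B + 27C = -123.
Subtracting the first from the second: A + 6C = -24.
Subtracting the second from the third: A + 18C = -84.
Solving: C = -5, A = 6, then B = -6.
Hence x_{10} = 6·10 + (-6) + (-5)·59049 = -295191.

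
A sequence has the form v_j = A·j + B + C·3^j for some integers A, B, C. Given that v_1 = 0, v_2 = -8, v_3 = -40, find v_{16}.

Write the equations: A + B + 3C = 0; 2A + B + 9C = -8; 3A + B + 27C = -40.
Subtracting the first from the second: A + 6C = -8.
Subtracting the second from the third: A + 18C = -32.
Solving: C = -2, A = 4, then B = 2.
So v_j = 4·j + 2 + (-2)·3^j; at j=16 this is -86093376.

-86093376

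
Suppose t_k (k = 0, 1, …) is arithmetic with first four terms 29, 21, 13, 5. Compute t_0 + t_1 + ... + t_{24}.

-1675

Common difference d = -8.
t_k = 29 + (k - 0)·(-8).
t_{24} = -163; S = 25·(29 + (-163))/2 = -1675.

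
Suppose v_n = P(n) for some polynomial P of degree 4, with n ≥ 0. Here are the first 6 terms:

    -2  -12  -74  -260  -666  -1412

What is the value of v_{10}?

1st diffs: -10, -62, -186, -406, -746.
2nd diffs: -52, -124, -220, -340.
3rd diffs: -72, -96, -120.
4th diffs: -24, -24 (constant).
Newton forward-difference form: v_n = -2 + (-10)·C(n,1) + (-52)·C(n,2) + (-72)·C(n,3) + (-24)·C(n,4).
At n = 10: n = 10, so v_{10} = -2 - 100 - 2340 - 8640 - 5040 = -16122.

-16122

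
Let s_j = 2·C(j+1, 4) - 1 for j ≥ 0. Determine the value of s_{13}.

2001

C(14, 4) = 1001, so s_{13} = 2001.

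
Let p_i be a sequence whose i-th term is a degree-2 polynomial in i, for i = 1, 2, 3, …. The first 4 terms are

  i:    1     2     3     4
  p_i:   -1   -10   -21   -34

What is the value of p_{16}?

-346

1st diffs: -9, -11, -13.
2nd diffs: -2, -2 (constant).
So p_i = -i^2 - 6i + 6.
Evaluating at i = 16 gives p_{16} = -346.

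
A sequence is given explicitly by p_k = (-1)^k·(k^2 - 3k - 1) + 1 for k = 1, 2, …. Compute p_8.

40

(-1)^8 = 1; k^2 - 3k - 1 at k=8 is 39; so p_8 = 40.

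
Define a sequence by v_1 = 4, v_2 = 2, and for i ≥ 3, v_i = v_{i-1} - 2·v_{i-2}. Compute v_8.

-26

Step forward from the initial values:
v_3 = -6  v_4 = -10  v_5 = 2  v_6 = 22  v_7 = 18  v_8 = -26.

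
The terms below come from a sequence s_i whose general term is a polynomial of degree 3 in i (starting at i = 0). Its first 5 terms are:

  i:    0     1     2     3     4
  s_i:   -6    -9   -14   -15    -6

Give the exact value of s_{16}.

3066

1st diffs: -3, -5, -1, 9.
2nd diffs: -2, 4, 10.
3rd diffs: 6, 6 (constant).
Newton forward-difference form: s_i = -6 + (-3)·C(i,1) + (-2)·C(i,2) + 6·C(i,3).
At i = 16: i = 16, so s_{16} = -6 - 48 - 240 + 3360 = 3066.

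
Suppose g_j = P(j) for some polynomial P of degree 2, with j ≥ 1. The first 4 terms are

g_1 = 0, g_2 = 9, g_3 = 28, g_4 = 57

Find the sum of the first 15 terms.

5495

1st diffs: 9, 19, 29.
2nd diffs: 10, 10 (constant).
Newton forward-difference form: g_j = 9·C(j-1,1) + 10·C(j-1,2).
Continuing: …, 96, 145, 204, 273, …, g_{15} = 1036.
Summing j = 1..15 (15 terms) gives 5495.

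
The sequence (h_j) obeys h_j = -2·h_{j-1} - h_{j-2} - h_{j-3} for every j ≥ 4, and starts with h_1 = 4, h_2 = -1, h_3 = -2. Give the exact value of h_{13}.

Applying the relation repeatedly:
h_4 = 1, h_5 = 1, h_6 = -1, h_7 = 0, h_8 = 0, h_9 = 1, h_{10} = -2, h_{11} = 3, h_{12} = -5, h_{13} = 9.

9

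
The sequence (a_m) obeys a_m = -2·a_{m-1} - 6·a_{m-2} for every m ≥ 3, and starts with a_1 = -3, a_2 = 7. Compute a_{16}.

Step forward from the initial values:
a_3 = 4  a_4 = -50  a_5 = 76  …  a_{13} = -124736  a_{14} = -109760  a_{15} = 967936  a_{16} = -1277312.

-1277312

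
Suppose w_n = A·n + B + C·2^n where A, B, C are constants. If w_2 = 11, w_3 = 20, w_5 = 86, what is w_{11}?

6116

At n = 2, 3, 5: 2A + B + 4C = 11; 3A + B + 8C = 20; 5A + B + 32C = 86.
Subtracting the first from the second: A + 4C = 9.
Subtracting the second from the third: 2A + 24C = 66.
Solving: C = 3, A = -3, then B = 5.
So w_n = -3·n + 5 + 3·2^n; at n=11 this is 6116.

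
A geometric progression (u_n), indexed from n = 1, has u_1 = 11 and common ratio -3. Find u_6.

-2673

u_n = 11·(-3)^(n-1).
u_6 = 11·(-3)^5 = -2673.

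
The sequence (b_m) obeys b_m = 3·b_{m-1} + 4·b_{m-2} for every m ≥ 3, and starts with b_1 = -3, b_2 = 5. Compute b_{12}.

b_3 = 3;  b_4 = 29;  b_5 = 99;  b_6 = 413;  b_7 = 1635;  b_8 = 6557;  b_9 = 26211;  b_{10} = 104861;  b_{11} = 419427;  b_{12} = 1677725.
(Characteristic roots are 4 and -1.)

1677725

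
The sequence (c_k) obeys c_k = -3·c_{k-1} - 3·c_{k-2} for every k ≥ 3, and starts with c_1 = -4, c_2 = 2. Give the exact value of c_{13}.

-2916

Step forward from the initial values:
c_3 = 6; c_4 = -24; c_5 = 54; …; c_{10} = 648; c_{11} = -1458; c_{12} = 2430; c_{13} = -2916.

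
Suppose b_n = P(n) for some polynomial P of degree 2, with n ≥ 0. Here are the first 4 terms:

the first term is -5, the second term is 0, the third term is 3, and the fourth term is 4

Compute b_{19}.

1st diffs: 5, 3, 1.
2nd diffs: -2, -2 (constant).
Newton forward-difference form: b_n = -5 + 5·C(n,1) + (-2)·C(n,2).
At n = 19: n = 19, so b_{19} = -5 + 95 - 342 = -252.

-252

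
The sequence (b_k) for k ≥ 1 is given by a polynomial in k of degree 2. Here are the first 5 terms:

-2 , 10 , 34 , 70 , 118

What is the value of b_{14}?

1090

1st diffs: 12, 24, 36, 48.
2nd diffs: 12, 12, 12 (constant).
Newton forward-difference form: b_k = -2 + 12·C(k-1,1) + 12·C(k-1,2).
At k = 14: k-1 = 13, so b_{14} = -2 + 156 + 936 = 1090.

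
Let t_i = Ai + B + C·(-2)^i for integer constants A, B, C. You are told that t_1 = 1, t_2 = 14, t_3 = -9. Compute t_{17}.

The three given values yield: A + B - 2C = 1; 2A + B + 4C = 14; 3A + B - 8C = -9.
Subtracting the first from the second: A + 6C = 13.
Subtracting the second from the third: A - 12C = -23.
Solving: C = 2, A = 1, then B = 4.
Therefore t_{17} = 17 + 4 + 2·(-131072) = -262123.

-262123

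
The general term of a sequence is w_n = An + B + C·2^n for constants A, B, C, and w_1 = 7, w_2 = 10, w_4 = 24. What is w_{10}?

The three given values yield: A + B + 2C = 7; 2A + B + 4C = 10; 4A + B + 16C = 24.
Subtracting the first from the second: A + 2C = 3.
Subtracting the second from the third: 2A + 12C = 14.
Solving: C = 1, A = 1, then B = 4.
Therefore w_{10} = 10 + 4 + 1·1024 = 1038.

1038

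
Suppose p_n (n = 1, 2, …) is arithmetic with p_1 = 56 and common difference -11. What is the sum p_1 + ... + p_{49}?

p_n = 56 + (n - 1)·(-11).
p_{49} = -472; S = 49·(56 + (-472))/2 = -10192.

-10192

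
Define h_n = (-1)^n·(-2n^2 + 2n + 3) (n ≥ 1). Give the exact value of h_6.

(-1)^6 = 1; -2n^2 + 2n + 3 at n=6 is -57; so h_6 = -57.

-57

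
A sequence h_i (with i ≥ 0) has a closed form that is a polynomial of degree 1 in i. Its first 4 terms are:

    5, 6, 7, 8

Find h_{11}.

16

1st diffs: 1, 1, 1 (constant).
So h_i = i + 5.
Evaluating at i = 11 gives h_{11} = 16.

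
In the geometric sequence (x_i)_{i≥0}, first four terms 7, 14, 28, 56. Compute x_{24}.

Common ratio r = 2.
x_i = 7·2^(i-0).
x_{24} = 7·2^24 = 117440512.

117440512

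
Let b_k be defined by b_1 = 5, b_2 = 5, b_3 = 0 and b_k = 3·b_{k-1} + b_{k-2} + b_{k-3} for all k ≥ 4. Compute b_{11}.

Compute successive terms:
b_4 = 10;  b_5 = 35;  b_6 = 115;  b_7 = 390;  b_8 = 1320;  b_9 = 4465;  b_{10} = 15105;  b_{11} = 51100.

51100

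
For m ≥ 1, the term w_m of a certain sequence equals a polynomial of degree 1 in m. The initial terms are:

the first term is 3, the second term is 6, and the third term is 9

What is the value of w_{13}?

1st diffs: 3, 3 (constant).
So w_m = 3m.
Evaluating at m = 13 gives w_{13} = 39.

39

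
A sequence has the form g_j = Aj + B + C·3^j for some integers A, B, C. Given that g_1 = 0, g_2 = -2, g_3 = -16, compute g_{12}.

-531394

The three given values yield: A + B + 3C = 0; 2A + B + 9C = -2; 3A + B + 27C = -16.
Subtracting the first from the second: A + 6C = -2.
Subtracting the second from the third: A + 18C = -14.
Solving: C = -1, A = 4, then B = -1.
Therefore g_{12} = 48 + (-1) + (-1)·531441 = -531394.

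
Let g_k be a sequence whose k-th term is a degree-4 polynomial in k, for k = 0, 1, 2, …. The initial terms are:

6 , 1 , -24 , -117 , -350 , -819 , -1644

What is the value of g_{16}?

1st diffs: -5, -25, -93, -233, -469, -825.
2nd diffs: -20, -68, -140, -236, -356.
3rd diffs: -48, -72, -96, -120.
4th diffs: -24, -24, -24 (constant).
So g_k = -k^4 - 2k^3 + 3k^2 - 5k + 6.
Evaluating at k = 16 gives g_{16} = -73034.

-73034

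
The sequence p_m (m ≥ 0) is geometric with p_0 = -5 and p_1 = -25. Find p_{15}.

-152587890625

Common ratio r = 5.
p_m = (-5)·5^(m-0).
p_{15} = (-5)·5^15 = -152587890625.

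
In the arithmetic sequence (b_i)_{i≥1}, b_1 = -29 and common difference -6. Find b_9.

-77

b_i = -29 + (i - 1)·(-6).
b_9 = -29 + 8·(-6) = -77.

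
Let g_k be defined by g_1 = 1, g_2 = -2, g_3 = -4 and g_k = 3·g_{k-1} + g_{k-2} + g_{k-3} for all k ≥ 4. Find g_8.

-1739

Applying the relation repeatedly:
g_4 = -13;  g_5 = -45;  g_6 = -152;  g_7 = -514;  g_8 = -1739.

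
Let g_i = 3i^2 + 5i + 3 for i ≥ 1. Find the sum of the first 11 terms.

Over i = 1..11: Σi = 66, Σi² = 506.
Total = (3)·506 + (5)·66 + (3)·11 = 1881.

1881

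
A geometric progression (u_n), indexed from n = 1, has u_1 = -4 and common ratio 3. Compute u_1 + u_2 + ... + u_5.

-484

u_n = (-4)·3^(n-1).
S = (-4)·(3^5 - 1)/(3 - 1) = (-4)·(243 - 1)/(2) = -484.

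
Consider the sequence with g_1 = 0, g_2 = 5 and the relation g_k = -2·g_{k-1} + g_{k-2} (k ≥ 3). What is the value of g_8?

Iterate the recurrence:
g_3 = -10  g_4 = 25  g_5 = -60  g_6 = 145  g_7 = -350  g_8 = 845.

845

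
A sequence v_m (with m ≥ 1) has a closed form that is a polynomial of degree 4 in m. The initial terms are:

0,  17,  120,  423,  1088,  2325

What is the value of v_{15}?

1st diffs: 17, 103, 303, 665, 1237.
2nd diffs: 86, 200, 362, 572.
3rd diffs: 114, 162, 210.
4th diffs: 48, 48 (constant).
So v_m = 2m^4 - m^3 - m^2 - 3m + 3.
Evaluating at m = 15 gives v_{15} = 97608.

97608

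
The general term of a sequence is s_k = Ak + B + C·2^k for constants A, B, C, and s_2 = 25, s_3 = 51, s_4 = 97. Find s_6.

349

Write the equations: 2A + B + 4C = 25; 3A + B + 8C = 51; 4A + B + 16C = 97.
Subtracting the first from the second: A + 4C = 26.
Subtracting the second from the third: A + 8C = 46.
Solving: C = 5, A = 6, then B = -7.
So s_k = 6·k + (-7) + 5·2^k; at k=6 this is 349.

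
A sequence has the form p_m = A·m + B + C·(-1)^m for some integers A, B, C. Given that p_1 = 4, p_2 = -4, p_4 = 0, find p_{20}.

32

Write the equations: A + B - C = 4; 2A + B + C = -4; 4A + B + C = 0.
Subtracting the first from the second: A + 2C = -8.
Subtracting the second from the third: 2A = 4.
Solving: C = -5, A = 2, then B = -3.
Therefore p_{20} = 40 + (-3) + (-5)·1 = 32.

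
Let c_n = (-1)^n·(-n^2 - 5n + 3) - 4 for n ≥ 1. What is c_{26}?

-807

(-1)^26 = 1; -n^2 - 5n + 3 at n=26 is -803; so c_{26} = -807.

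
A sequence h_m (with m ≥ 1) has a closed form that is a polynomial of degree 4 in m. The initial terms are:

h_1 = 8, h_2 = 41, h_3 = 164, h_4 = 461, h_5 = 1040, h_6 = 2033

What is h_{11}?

1st diffs: 33, 123, 297, 579, 993.
2nd diffs: 90, 174, 282, 414.
3rd diffs: 84, 108, 132.
4th diffs: 24, 24 (constant).
So h_m = m^4 + 4m^3 - 4m^2 + 2m + 5.
Evaluating at m = 11 gives h_{11} = 19508.

19508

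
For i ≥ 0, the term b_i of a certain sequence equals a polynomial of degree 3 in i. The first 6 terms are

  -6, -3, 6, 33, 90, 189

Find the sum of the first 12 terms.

1st diffs: 3, 9, 27, 57, 99.
2nd diffs: 6, 18, 30, 42.
3rd diffs: 12, 12, 12 (constant).
So b_i = 2i^3 - 3i^2 + 4i - 6.
Continuing: …, 342, 561, 858, 1245, …, b_{11} = 2337.
Summing i = 0..11 (12 terms) gives 7386.

7386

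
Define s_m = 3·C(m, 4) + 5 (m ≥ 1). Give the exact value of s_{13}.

C(13, 4) = 715, so s_{13} = 2150.

2150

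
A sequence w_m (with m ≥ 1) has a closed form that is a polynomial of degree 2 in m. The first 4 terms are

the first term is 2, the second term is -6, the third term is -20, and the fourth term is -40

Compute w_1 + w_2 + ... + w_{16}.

-4288

1st diffs: -8, -14, -20.
2nd diffs: -6, -6 (constant).
So w_m = -3m^2 + m + 4.
Continuing: …, -66, -98, -136, -180, …, w_{16} = -748.
Summing m = 1..16 (16 terms) gives -4288.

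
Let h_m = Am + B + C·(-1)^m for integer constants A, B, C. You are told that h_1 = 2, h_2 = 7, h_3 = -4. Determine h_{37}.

Write the equations: A + B - C = 2; 2A + B + C = 7; 3A + B - C = -4.
Subtracting the first from the second: A + 2C = 5.
Subtracting the second from the third: A - 2C = -11.
Solving: C = 4, A = -3, then B = 9.
Hence h_{37} = -3·37 + 9 + 4·(-1) = -106.

-106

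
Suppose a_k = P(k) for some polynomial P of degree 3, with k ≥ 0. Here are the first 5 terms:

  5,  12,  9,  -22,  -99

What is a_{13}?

-5832

1st diffs: 7, -3, -31, -77.
2nd diffs: -10, -28, -46.
3rd diffs: -18, -18 (constant).
Newton forward-difference form: a_k = 5 + 7·C(k,1) + (-10)·C(k,2) + (-18)·C(k,3).
At k = 13: k = 13, so a_{13} = 5 + 91 - 780 - 5148 = -5832.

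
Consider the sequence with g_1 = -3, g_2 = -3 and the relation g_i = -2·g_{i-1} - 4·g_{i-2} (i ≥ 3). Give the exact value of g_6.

Step forward from the initial values:
g_3 = 18;  g_4 = -24;  g_5 = -24;  g_6 = 144.

144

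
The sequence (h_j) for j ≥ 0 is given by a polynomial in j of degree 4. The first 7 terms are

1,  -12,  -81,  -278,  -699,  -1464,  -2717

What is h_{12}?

1st diffs: -13, -69, -197, -421, -765, -1253.
2nd diffs: -56, -128, -224, -344, -488.
3rd diffs: -72, -96, -120, -144.
4th diffs: -24, -24, -24 (constant).
So h_j = -j^4 - 6j^3 - 3j^2 - 3j + 1.
Evaluating at j = 12 gives h_{12} = -31571.

-31571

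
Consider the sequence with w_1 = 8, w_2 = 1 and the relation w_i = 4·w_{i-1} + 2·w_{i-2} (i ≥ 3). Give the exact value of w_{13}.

Iterate the recurrence:
w_3 = 20, w_4 = 82, w_5 = 368, …, w_{10} = 641296, w_{11} = 2853440, w_{12} = 12696352, w_{13} = 56492288.

56492288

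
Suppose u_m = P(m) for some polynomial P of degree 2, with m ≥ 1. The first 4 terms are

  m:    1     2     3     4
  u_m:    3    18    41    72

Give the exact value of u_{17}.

1203

1st diffs: 15, 23, 31.
2nd diffs: 8, 8 (constant).
Newton forward-difference form: u_m = 3 + 15·C(m-1,1) + 8·C(m-1,2).
At m = 17: m-1 = 16, so u_{17} = 3 + 240 + 960 = 1203.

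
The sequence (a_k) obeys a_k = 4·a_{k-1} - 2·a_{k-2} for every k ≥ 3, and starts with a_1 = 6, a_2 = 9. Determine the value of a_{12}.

1425120

a_3 = 24  a_4 = 78  a_5 = 264  a_6 = 900  a_7 = 3072  a_8 = 10488  a_9 = 35808  a_{10} = 122256  a_{11} = 417408  a_{12} = 1425120.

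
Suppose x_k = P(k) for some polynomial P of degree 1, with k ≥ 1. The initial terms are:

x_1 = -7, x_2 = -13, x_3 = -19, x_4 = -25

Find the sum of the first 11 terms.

1st diffs: -6, -6, -6 (constant).
So x_k = -6k - 1.
Continuing: …, -31, -37, -43, -49, …, x_{11} = -67.
Summing k = 1..11 (11 terms) gives -407.

-407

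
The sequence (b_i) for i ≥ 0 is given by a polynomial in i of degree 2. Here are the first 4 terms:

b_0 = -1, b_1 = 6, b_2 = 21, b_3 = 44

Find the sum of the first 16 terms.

1st diffs: 7, 15, 23.
2nd diffs: 8, 8 (constant).
Newton forward-difference form: b_i = -1 + 7·C(i,1) + 8·C(i,2).
Continuing: …, 75, 114, 161, 216, …, b_{15} = 944.
Summing i = 0..15 (16 terms) gives 5304.

5304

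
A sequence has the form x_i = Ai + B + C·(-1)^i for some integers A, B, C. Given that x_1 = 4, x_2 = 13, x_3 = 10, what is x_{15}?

46

At i = 1, 2, 3: A + B - C = 4; 2A + B + C = 13; 3A + B - C = 10.
Subtracting the first from the second: A + 2C = 9.
Subtracting the second from the third: A - 2C = -3.
Solving: C = 3, A = 3, then B = 4.
So x_i = 3·i + 4 + 3·(-1)^i; at i=15 this is 46.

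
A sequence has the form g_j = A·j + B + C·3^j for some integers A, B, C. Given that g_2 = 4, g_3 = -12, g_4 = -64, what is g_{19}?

The three given values yield: 2A + B + 9C = 4; 3A + B + 27C = -12; 4A + B + 81C = -64.
Subtracting the first from the second: A + 18C = -16.
Subtracting the second from the third: A + 54C = -52.
Solving: C = -1, A = 2, then B = 9.
Hence g_{19} = 2·19 + 9 + (-1)·1162261467 = -1162261420.

-1162261420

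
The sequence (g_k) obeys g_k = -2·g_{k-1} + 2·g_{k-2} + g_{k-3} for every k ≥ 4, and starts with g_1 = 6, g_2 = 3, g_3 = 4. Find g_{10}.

Compute successive terms:
g_4 = 4, g_5 = 3, g_6 = 6, g_7 = -2, g_8 = 19, g_9 = -36, g_{10} = 108.

108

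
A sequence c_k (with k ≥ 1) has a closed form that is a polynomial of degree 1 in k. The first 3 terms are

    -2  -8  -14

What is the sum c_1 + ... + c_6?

-102

1st diffs: -6, -6 (constant).
So c_k = -6k + 4.
Continuing: -20, -26, -32.
Summing k = 1..6 (6 terms) gives -102.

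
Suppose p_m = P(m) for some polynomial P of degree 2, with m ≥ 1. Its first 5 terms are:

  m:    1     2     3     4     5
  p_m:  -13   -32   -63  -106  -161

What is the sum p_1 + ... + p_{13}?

-5083

1st diffs: -19, -31, -43, -55.
2nd diffs: -12, -12, -12 (constant).
Newton forward-difference form: p_m = -13 + (-19)·C(m-1,1) + (-12)·C(m-1,2).
Continuing: …, -228, -307, -398, -501, …, p_{13} = -1033.
Summing m = 1..13 (13 terms) gives -5083.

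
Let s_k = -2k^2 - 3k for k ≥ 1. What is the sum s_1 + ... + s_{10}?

-935

Over k = 1..10: Σk = 55, Σk² = 385.
Total = (-2)·385 + (-3)·55 = -935.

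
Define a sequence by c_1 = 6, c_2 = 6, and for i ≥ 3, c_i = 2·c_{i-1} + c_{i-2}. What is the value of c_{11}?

20178

Iterate the recurrence:
c_3 = 18; c_4 = 42; c_5 = 102; c_6 = 246; c_7 = 594; c_8 = 1434; c_9 = 3462; c_{10} = 8358; c_{11} = 20178.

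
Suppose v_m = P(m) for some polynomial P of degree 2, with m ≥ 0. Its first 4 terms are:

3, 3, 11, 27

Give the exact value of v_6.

1st diffs: 0, 8, 16.
2nd diffs: 8, 8 (constant).
So v_m = 4m^2 - 4m + 3.
Evaluating at m = 6 gives v_6 = 123.

123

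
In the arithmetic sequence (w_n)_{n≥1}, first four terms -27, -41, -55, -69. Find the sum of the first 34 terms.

Common difference d = -14.
w_n = -27 + (n - 1)·(-14).
w_{34} = -489; S = 34·(-27 + (-489))/2 = -8772.

-8772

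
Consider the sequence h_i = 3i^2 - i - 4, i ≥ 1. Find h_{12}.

416

h_{12} = 3·12^2 - 1·12 - 4 = 416.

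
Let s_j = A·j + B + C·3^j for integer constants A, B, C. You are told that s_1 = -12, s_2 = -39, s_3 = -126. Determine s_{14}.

-23914803

At j = 1, 2, 3: A + B + 3C = -12; 2A + B + 9C = -39; 3A + B + 27C = -126.
Subtracting the first from the second: A + 6C = -27.
Subtracting the second from the third: A + 18C = -87.
Solving: C = -5, A = 3, then B = 0.
Hence s_{14} = 3·14 + 0 + (-5)·4782969 = -23914803.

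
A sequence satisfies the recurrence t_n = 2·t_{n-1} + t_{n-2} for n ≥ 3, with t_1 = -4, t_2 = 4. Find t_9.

956

Step forward from the initial values:
t_3 = 4  t_4 = 12  t_5 = 28  t_6 = 68  t_7 = 164  t_8 = 396  t_9 = 956.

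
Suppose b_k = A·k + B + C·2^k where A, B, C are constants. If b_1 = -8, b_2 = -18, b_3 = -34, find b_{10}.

Plug in k = 1, 2, 3: A + B + 2C = -8; 2A + B + 4C = -18; 3A + B + 8C = -34.
Subtracting the first from the second: A + 2C = -10.
Subtracting the second from the third: A + 4C = -16.
Solving: C = -3, A = -4, then B = 2.
Hence b_{10} = -4·10 + 2 + (-3)·1024 = -3110.

-3110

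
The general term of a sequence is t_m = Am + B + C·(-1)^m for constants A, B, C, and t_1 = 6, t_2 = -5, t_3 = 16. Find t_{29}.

146

Write the equations: A + B - C = 6; 2A + B + C = -5; 3A + B - C = 16.
Subtracting the first from the second: A + 2C = -11.
Subtracting the second from the third: A - 2C = 21.
Solving: C = -8, A = 5, then B = -7.
Hence t_{29} = 5·29 + (-7) + (-8)·(-1) = 146.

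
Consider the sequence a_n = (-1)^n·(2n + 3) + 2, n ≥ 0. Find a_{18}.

(-1)^18 = 1; 2n + 3 at n=18 is 39; so a_{18} = 41.

41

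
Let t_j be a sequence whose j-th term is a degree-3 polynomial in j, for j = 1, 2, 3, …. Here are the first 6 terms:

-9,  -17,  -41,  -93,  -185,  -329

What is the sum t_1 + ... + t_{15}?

1st diffs: -8, -24, -52, -92, -144.
2nd diffs: -16, -28, -40, -52.
3rd diffs: -12, -12, -12 (constant).
Newton forward-difference form: t_j = -9 + (-8)·C(j-1,1) + (-16)·C(j-1,2) + (-12)·C(j-1,3).
Continuing: …, -537, -821, -1193, -1665, …, t_{15} = -5945.
Summing j = 1..15 (15 terms) gives -24635.

-24635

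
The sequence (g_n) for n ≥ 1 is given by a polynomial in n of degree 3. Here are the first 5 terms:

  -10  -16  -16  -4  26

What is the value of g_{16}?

1st diffs: -6, 0, 12, 30.
2nd diffs: 6, 12, 18.
3rd diffs: 6, 6 (constant).
Newton forward-difference form: g_n = -10 + (-6)·C(n-1,1) + 6·C(n-1,2) + 6·C(n-1,3).
At n = 16: n-1 = 15, so g_{16} = -10 - 90 + 630 + 2730 = 3260.

3260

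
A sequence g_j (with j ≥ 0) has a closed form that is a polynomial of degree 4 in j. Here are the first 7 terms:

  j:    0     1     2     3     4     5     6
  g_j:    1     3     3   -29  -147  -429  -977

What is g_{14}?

-35097

1st diffs: 2, 0, -32, -118, -282, -548.
2nd diffs: -2, -32, -86, -164, -266.
3rd diffs: -30, -54, -78, -102.
4th diffs: -24, -24, -24 (constant).
Newton forward-difference form: g_j = 1 + 2·C(j,1) + (-2)·C(j,2) + (-30)·C(j,3) + (-24)·C(j,4).
At j = 14: j = 14, so g_{14} = 1 + 28 - 182 - 10920 - 24024 = -35097.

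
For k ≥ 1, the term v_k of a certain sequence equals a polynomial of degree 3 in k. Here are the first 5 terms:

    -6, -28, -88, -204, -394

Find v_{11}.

-4096

1st diffs: -22, -60, -116, -190.
2nd diffs: -38, -56, -74.
3rd diffs: -18, -18 (constant).
Newton forward-difference form: v_k = -6 + (-22)·C(k-1,1) + (-38)·C(k-1,2) + (-18)·C(k-1,3).
At k = 11: k-1 = 10, so v_{11} = -6 - 220 - 1710 - 2160 = -4096.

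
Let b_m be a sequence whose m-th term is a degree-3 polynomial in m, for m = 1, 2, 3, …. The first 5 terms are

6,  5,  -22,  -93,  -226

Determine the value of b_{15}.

-8926

1st diffs: -1, -27, -71, -133.
2nd diffs: -26, -44, -62.
3rd diffs: -18, -18 (constant).
Newton forward-difference form: b_m = 6 + (-1)·C(m-1,1) + (-26)·C(m-1,2) + (-18)·C(m-1,3).
At m = 15: m-1 = 14, so b_{15} = 6 - 14 - 2366 - 6552 = -8926.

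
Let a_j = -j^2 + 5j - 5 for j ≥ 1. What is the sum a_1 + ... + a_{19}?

-1615

Over j = 1..19: Σj = 190, Σj² = 2470.
Total = (-1)·2470 + (5)·190 + (-5)·19 = -1615.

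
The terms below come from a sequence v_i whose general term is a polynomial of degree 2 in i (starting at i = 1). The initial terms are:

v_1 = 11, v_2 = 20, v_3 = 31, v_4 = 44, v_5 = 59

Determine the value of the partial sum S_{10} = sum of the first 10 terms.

1st diffs: 9, 11, 13, 15.
2nd diffs: 2, 2, 2 (constant).
So v_i = i^2 + 6i + 4.
Continuing: …, 76, 95, 116, 139, …, v_{10} = 164.
Summing i = 1..10 (10 terms) gives 755.

755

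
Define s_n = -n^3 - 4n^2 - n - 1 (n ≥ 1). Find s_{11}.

-1827

s_{11} = -1·11^3 - 4·11^2 - 1·11 - 1 = -1827.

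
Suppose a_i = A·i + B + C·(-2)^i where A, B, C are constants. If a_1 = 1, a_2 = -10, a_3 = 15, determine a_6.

-126

The three given values yield: A + B - 2C = 1; 2A + B + 4C = -10; 3A + B - 8C = 15.
Subtracting the first from the second: A + 6C = -11.
Subtracting the second from the third: A - 12C = 25.
Solving: C = -2, A = 1, then B = -4.
Hence a_6 = 1·6 + (-4) + (-2)·64 = -126.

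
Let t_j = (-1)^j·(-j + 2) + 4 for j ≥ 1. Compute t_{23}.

(-1)^23 = -1; -j + 2 at j=23 is -21; so t_{23} = 25.

25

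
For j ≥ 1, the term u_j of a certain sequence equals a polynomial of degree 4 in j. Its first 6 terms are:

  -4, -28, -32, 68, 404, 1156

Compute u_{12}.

30532

1st diffs: -24, -4, 100, 336, 752.
2nd diffs: 20, 104, 236, 416.
3rd diffs: 84, 132, 180.
4th diffs: 48, 48 (constant).
Newton forward-difference form: u_j = -4 + (-24)·C(j-1,1) + 20·C(j-1,2) + 84·C(j-1,3) + 48·C(j-1,4).
At j = 12: j-1 = 11, so u_{12} = -4 - 264 + 1100 + 13860 + 15840 = 30532.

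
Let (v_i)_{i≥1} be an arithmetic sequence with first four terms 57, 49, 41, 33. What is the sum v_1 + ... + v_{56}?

-9128

Common difference d = -8.
v_i = 57 + (i - 1)·(-8).
v_{56} = -383; S = 56·(57 + (-383))/2 = -9128.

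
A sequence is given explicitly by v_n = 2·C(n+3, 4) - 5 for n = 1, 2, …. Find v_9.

985

C(12, 4) = 495, so v_9 = 985.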